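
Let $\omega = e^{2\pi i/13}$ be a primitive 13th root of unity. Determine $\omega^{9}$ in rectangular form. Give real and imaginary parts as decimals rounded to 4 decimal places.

ω^9 = e^(2πi·9/13) = e^(i·18π/13)
= cos(18π/13) + i sin(18π/13)
= -0.3546 - 0.9350i


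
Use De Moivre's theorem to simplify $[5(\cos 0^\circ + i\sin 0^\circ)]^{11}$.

By De Moivre: z^n = r^n(cos(nθ) + i sin(nθ))
= 5^11(cos(11*0°) + i sin(11*0°))
= 48828125(cos 0° + i sin 0°)
= 48828125


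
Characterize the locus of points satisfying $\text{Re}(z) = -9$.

Re(z) = x where z = x + yi; the equation x = -9 is satisfied by all points with that x-coordinate
Locus: Vertical line x = -9


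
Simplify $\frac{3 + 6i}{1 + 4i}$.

Multiply numerator and denominator by conjugate (1 - 4i):
= (3 + 6i)(1 - 4i) / (1^2 + 4^2)
= (27 - 6i) / 17
= 27/17 - (6/17)i


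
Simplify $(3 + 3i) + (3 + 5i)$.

(3 + 3) + (3 + 5)i = 6 + 8i


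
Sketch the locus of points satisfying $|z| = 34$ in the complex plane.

|z| = 34 means sqrt(x^2 + y^2) = 34
This is a circle of radius 34 centered at the origin


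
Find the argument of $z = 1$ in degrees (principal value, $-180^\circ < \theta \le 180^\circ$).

b = 0 and a > 0, so z lies on the positive real axis: θ = 0°


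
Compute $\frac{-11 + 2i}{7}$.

Divisor is real, so divide each part by 7:
= -11/7 + (2/7)i


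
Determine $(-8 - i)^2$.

(a + bi)^2 = a^2 - b^2 + 2abi
= (-8)^2 - (-1)^2 + 2*(-8)*(-1)i
= 63 + 16i


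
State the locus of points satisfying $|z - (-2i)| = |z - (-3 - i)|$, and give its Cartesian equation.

|z - z1| = |z - z2| means z is equidistant from z1 and z2,
i.e. the perpendicular bisector of the segment from (0, -2) to (-3, -1) (midpoint (-3/2, -3/2)).
With z = x + yi, square both sides:
(x - 0)^2 + (y - (-2))^2 = (x - (-3))^2 + (y - (-1))^2
The x^2 and y^2 terms cancel: -6x + 2y = 10 - 4 = 6
Simplify: 3x - y = -3
Locus: Perpendicular bisector of the segment from (0, -2) to (-3, -1): the line 3x - y = -3


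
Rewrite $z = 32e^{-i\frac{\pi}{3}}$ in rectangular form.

a = r cos θ = 32 * 1/2 = 16
b = r sin θ = 32 * -sqrt(3)/2 = -16*sqrt(3)
z = 16 - 16*sqrt(3)i


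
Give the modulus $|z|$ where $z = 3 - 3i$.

|z| = sqrt(a^2 + b^2) = sqrt(3^2 + (-3)^2) = sqrt(18) = sqrt(18)


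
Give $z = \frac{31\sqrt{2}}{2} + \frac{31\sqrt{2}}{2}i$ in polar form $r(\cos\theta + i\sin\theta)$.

r = |z| = sqrt(a^2 + b^2) = sqrt((31*sqrt(2)/2)^2 + (31*sqrt(2)/2)^2) = sqrt(961/2 + 961/2) = sqrt(961) = 31
θ = arctan(b/a) = arctan(21.9203/21.9203) (quadrant-adjusted) = 45°
z = 31(cos 45° + i sin 45°)


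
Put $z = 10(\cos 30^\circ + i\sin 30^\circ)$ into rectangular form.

a = r cos θ = 10 * sqrt(3)/2 = 5*sqrt(3)
b = r sin θ = 10 * 1/2 = 5
z = 5*sqrt(3) + 5i


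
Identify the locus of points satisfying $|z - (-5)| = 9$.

|z - z0| = r describes a circle centered at z0 with radius r
Here z0 = -5 and r = 9
Locus: Circle centered at (-5, 0) with radius 9


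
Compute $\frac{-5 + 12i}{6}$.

Divisor is real, so divide each part by 6:
= -5/6 + 2i


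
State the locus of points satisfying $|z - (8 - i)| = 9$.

|z - z0| = r describes a circle centered at z0 with radius r
Here z0 = 8 - i and r = 9
Locus: Circle centered at (8, -1) with radius 9


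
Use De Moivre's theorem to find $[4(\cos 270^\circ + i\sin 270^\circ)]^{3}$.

By De Moivre: z^n = r^n(cos(nθ) + i sin(nθ))
= 4^3(cos(3*270°) + i sin(3*270°))
= 64(cos 90° + i sin 90°)
= 64i


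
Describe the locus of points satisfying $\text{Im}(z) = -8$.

Im(z) = y where z = x + yi; the equation y = -8 is satisfied by all points with that y-coordinate
Locus: Horizontal line y = -8


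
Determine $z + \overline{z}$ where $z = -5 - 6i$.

z + conjugate(z) = (a + bi) + (a - bi) = 2a
= 2 * (-5) = -10


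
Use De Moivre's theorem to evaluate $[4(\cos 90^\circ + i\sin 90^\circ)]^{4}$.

By De Moivre: z^n = r^n(cos(nθ) + i sin(nθ))
= 4^4(cos(4*90°) + i sin(4*90°))
= 256(cos 0° + i sin 0°)
= 256


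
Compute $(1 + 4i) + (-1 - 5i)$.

(1 + (-1)) + (4 + (-5))i = -i


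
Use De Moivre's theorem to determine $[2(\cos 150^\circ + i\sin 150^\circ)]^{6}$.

By De Moivre: z^n = r^n(cos(nθ) + i sin(nθ))
= 2^6(cos(6*150°) + i sin(6*150°))
= 64(cos 180° + i sin 180°)
= -64


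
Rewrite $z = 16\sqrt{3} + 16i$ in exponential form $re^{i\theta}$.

r = |z| = sqrt((16*sqrt(3))^2 + (16)^2) = sqrt(768 + 256) = sqrt(1024) = 32
θ = arctan(b/a) = arctan(16/27.7128) (quadrant-adjusted) = 30° = π/6
z = 32e^(i*π/6)


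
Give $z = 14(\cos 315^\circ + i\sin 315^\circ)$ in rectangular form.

a = r cos θ = 14 * sqrt(2)/2 = 7*sqrt(2)
b = r sin θ = 14 * -sqrt(2)/2 = -7*sqrt(2)
z = 7*sqrt(2) - 7*sqrt(2)i


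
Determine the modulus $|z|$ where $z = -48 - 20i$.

|z| = sqrt(a^2 + b^2) = sqrt((-48)^2 + (-20)^2) = sqrt(2704) = 52


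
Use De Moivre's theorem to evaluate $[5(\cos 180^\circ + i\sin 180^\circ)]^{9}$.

By De Moivre: z^n = r^n(cos(nθ) + i sin(nθ))
= 5^9(cos(9*180°) + i sin(9*180°))
= 1953125(cos 180° + i sin 180°)
= -1953125


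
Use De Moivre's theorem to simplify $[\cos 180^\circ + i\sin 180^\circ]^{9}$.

By De Moivre: z^n = r^n(cos(nθ) + i sin(nθ))
= 1^9(cos(9*180°) + i sin(9*180°))
= 1(cos 180° + i sin 180°)
= -1


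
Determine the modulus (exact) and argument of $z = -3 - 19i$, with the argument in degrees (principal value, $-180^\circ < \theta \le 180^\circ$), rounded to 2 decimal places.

|z| = sqrt((-3)^2 + (-19)^2) = sqrt(370)
arg(z) = arctan(b/a) = arctan(-19/-3) (quadrant-adjusted) = -98.97°


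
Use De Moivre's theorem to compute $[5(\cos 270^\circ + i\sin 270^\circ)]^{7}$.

By De Moivre: z^n = r^n(cos(nθ) + i sin(nθ))
= 5^7(cos(7*270°) + i sin(7*270°))
= 78125(cos 90° + i sin 90°)
= 78125i


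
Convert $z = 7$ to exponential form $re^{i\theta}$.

r = |z| = sqrt((7)^2 + (0)^2) = sqrt(49 + 0) = sqrt(49) = 7
b = 0 and a > 0, so z lies on the positive real axis: θ = 0
z = 7e^(i*0) = 7


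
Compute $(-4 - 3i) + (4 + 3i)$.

(-4 + 4) + (-3 + 3)i = 0


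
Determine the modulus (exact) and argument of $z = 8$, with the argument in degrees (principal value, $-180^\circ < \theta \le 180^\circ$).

|z| = sqrt(8^2 + 0^2) = 8
b = 0 and a > 0, so z lies on the positive real axis: arg(z) = 0°


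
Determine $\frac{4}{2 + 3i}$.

Multiply numerator and denominator by conjugate (2 - 3i):
= (4)(2 - 3i) / (2^2 + 3^2)
= (8 - 12i) / 13
= 8/13 - (12/13)i


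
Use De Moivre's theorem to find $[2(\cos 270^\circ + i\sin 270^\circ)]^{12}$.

By De Moivre: z^n = r^n(cos(nθ) + i sin(nθ))
= 2^12(cos(12*270°) + i sin(12*270°))
= 4096(cos 0° + i sin 0°)
= 4096


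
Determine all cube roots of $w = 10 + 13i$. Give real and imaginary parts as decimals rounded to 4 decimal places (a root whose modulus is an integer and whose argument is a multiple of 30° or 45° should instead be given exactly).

|w| = sqrt(269) ≈ 16.401219, arg(w) ≈ 52.431408°
Root modulus = sqrt(269)^(1/3) ≈ 2.540731
Root arguments: θ_k = (arg(w) + 360°k)/3 for k = 0, 1, ..., 2
Compute each root as (root modulus)(cos θ_k + i sin θ_k) using full-precision intermediates, then round to 4 decimal places.
Roots: 2.4234 + 0.7630i, -1.8725 + 1.7172i, -0.5509 - 2.4803i


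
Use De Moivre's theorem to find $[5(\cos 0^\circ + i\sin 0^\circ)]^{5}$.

By De Moivre: z^n = r^n(cos(nθ) + i sin(nθ))
= 5^5(cos(5*0°) + i sin(5*0°))
= 3125(cos 0° + i sin 0°)
= 3125


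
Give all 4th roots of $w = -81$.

|w| = 81, arg(w) = 180°
Root modulus = 81^(1/4) = 3
Root arguments: θ_k = (180° + 360°k)/4 for k = 0, 1, ..., 3
Roots: 3*sqrt(2)/2 + (3*sqrt(2)/2)i, -3*sqrt(2)/2 + (3*sqrt(2)/2)i, -3*sqrt(2)/2 - (3*sqrt(2)/2)i, 3*sqrt(2)/2 - (3*sqrt(2)/2)i


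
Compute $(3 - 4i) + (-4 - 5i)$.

(3 + (-4)) + (-4 + (-5))i = -1 - 9i


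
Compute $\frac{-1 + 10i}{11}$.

Divisor is real, so divide each part by 11:
= -1/11 + (10/11)i


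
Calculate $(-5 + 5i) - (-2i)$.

(-5 - 0) + (5 - (-2))i = -5 + 7i


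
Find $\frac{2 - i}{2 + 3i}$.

Multiply numerator and denominator by conjugate (2 - 3i):
= (2 - i)(2 - 3i) / (2^2 + 3^2)
= (1 - 8i) / 13
= 1/13 - (8/13)i


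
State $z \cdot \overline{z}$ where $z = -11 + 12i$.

z * conjugate(z) = |z|^2 = a^2 + b^2
= (-11)^2 + 12^2 = 265


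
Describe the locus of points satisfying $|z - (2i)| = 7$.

|z - z0| = r describes a circle centered at z0 with radius r
Here z0 = 2i and r = 7
Locus: Circle centered at (0, 2) with radius 7


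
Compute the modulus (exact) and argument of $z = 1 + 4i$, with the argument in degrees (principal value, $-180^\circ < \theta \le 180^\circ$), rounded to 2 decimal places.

|z| = sqrt(1^2 + 4^2) = sqrt(17)
arg(z) = arctan(b/a) = arctan(4/1) (quadrant-adjusted) = 75.96°


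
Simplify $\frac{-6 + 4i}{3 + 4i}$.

Multiply numerator and denominator by conjugate (3 - 4i):
= (-6 + 4i)(3 - 4i) / (3^2 + 4^2)
= (-2 + 36i) / 25
= -2/25 + (36/25)i


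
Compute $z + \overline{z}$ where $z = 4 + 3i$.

z + conjugate(z) = (a + bi) + (a - bi) = 2a
= 2 * 4 = 8


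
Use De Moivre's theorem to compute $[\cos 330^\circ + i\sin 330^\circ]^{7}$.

By De Moivre: z^n = r^n(cos(nθ) + i sin(nθ))
= 1^7(cos(7*330°) + i sin(7*330°))
= 1(cos 150° + i sin 150°)
= -sqrt(3)/2 + (1/2)i


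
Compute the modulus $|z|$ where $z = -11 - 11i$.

|z| = sqrt(a^2 + b^2) = sqrt((-11)^2 + (-11)^2) = sqrt(242) = sqrt(242)


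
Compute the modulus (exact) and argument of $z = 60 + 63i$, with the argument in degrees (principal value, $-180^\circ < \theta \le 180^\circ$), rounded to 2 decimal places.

|z| = sqrt(60^2 + 63^2) = 87
arg(z) = arctan(b/a) = arctan(63/60) (quadrant-adjusted) = 46.40°


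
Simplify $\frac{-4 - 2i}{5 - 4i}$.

Multiply numerator and denominator by conjugate (5 + 4i):
= (-4 - 2i)(5 + 4i) / (5^2 + (-4)^2)
= (-12 - 26i) / 41
= -12/41 - (26/41)i


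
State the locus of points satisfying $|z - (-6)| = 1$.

|z - z0| = r describes a circle centered at z0 with radius r
Here z0 = -6 and r = 1
Locus: Circle centered at (-6, 0) with radius 1


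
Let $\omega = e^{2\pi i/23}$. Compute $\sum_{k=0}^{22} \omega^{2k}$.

Let ζ = ω^2 = e^(2πi·2/23). Since 23 ∤ 2, ζ ≠ 1.
Sum = Σ_{k=0}^{22} ζ^k = (ζ^23 - 1)/(ζ - 1) = (ω^{2·23} - 1)/(ζ - 1) = (1 - 1)/(ζ - 1) = 0


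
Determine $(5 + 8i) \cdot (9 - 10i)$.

(a1*a2 - b1*b2) + (a1*b2 + b1*a2)i
= (45 - (-80)) + (-50 + 72)i
= 125 + 22i


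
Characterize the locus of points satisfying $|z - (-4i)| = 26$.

|z - z0| = r describes a circle centered at z0 with radius r
Here z0 = -4i and r = 26
Locus: Circle centered at (0, -4) with radius 26


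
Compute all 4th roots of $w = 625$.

|w| = 625, arg(w) = 0°
Root modulus = 625^(1/4) = 5
Root arguments: θ_k = (0° + 360°k)/4 for k = 0, 1, ..., 3
Roots: 5, 5i, -5, -5i


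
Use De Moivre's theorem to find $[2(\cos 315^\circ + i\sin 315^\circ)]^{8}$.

By De Moivre: z^n = r^n(cos(nθ) + i sin(nθ))
= 2^8(cos(8*315°) + i sin(8*315°))
= 256(cos 0° + i sin 0°)
= 256


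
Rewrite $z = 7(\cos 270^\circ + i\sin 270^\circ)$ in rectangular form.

a = r cos θ = 7 * 0 = 0
b = r sin θ = 7 * -1 = -7
z = -7i


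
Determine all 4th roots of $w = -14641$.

|w| = 14641, arg(w) = 180°
Root modulus = 14641^(1/4) = 11
Root arguments: θ_k = (180° + 360°k)/4 for k = 0, 1, ..., 3
Roots: 11*sqrt(2)/2 + (11*sqrt(2)/2)i, -11*sqrt(2)/2 + (11*sqrt(2)/2)i, -11*sqrt(2)/2 - (11*sqrt(2)/2)i, 11*sqrt(2)/2 - (11*sqrt(2)/2)i


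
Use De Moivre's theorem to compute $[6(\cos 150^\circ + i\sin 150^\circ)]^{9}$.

By De Moivre: z^n = r^n(cos(nθ) + i sin(nθ))
= 6^9(cos(9*150°) + i sin(9*150°))
= 10077696(cos 270° + i sin 270°)
= -10077696i


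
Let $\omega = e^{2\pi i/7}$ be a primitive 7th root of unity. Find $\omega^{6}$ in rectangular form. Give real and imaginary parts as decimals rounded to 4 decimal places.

ω^6 = e^(2πi·6/7) = e^(i·12π/7)
= cos(12π/7) + i sin(12π/7)
= 0.6235 - 0.7818i


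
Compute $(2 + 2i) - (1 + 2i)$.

(2 - 1) + (2 - 2)i = 1


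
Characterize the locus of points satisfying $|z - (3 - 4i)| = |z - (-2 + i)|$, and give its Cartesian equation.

|z - z1| = |z - z2| means z is equidistant from z1 and z2,
i.e. the perpendicular bisector of the segment from (3, -4) to (-2, 1) (midpoint (1/2, -3/2)).
With z = x + yi, square both sides:
(x - 3)^2 + (y - (-4))^2 = (x - (-2))^2 + (y - 1)^2
The x^2 and y^2 terms cancel: -10x + 10y = 5 - 25 = -20
Simplify: x - y = 2
Locus: Perpendicular bisector of the segment from (3, -4) to (-2, 1): the line x - y = 2


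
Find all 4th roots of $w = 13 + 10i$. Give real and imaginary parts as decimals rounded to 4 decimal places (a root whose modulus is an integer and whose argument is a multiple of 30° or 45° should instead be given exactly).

|w| = sqrt(269) ≈ 16.401219, arg(w) ≈ 37.568592°
Root modulus = sqrt(269)^(1/4) ≈ 2.012422
Root arguments: θ_k = (arg(w) + 360°k)/4 for k = 0, 1, ..., 3
Compute each root as (root modulus)(cos θ_k + i sin θ_k) using full-precision intermediates, then round to 4 decimal places.
Roots: 1.9854 + 0.3284i, -0.3284 + 1.9854i, -1.9854 - 0.3284i, 0.3284 - 1.9854i


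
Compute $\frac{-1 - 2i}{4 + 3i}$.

Multiply numerator and denominator by conjugate (4 - 3i):
= (-1 - 2i)(4 - 3i) / (4^2 + 3^2)
= (-10 - 5i) / 25
Divide through by 5: (-2 - i) / 5
= -2/5 - (1/5)i


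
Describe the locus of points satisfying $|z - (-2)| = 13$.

|z - z0| = r describes a circle centered at z0 with radius r
Here z0 = -2 and r = 13
Locus: Circle centered at (-2, 0) with radius 13


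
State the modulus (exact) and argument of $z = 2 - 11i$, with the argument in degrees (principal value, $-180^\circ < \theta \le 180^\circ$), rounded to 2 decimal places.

|z| = sqrt(2^2 + (-11)^2) = sqrt(125)
arg(z) = arctan(b/a) = arctan(-11/2) (quadrant-adjusted) = -79.70°


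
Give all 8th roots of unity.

ω_k = e^(2πik/8) = cos(2πk/8) + i sin(2πk/8) for k = 0, 1, ..., 7
Roots: 1, sqrt(2)/2 + (sqrt(2)/2)i, i, -sqrt(2)/2 + (sqrt(2)/2)i, -1, -sqrt(2)/2 - (sqrt(2)/2)i, -i, sqrt(2)/2 - (sqrt(2)/2)i


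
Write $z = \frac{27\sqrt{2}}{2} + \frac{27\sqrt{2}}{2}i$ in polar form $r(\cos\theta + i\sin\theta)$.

r = |z| = sqrt(a^2 + b^2) = sqrt((27*sqrt(2)/2)^2 + (27*sqrt(2)/2)^2) = sqrt(729/2 + 729/2) = sqrt(729) = 27
θ = arctan(b/a) = arctan(19.0919/19.0919) (quadrant-adjusted) = 45°
z = 27(cos 45° + i sin 45°)


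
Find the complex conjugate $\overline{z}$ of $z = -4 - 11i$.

If z = a + bi, then conjugate(z) = a - bi
conjugate(-4 - 11i) = -4 + 11i


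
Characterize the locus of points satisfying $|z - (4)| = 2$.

|z - z0| = r describes a circle centered at z0 with radius r
Here z0 = 4 and r = 2
Locus: Circle centered at (4, 0) with radius 2


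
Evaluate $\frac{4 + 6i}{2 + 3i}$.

Multiply numerator and denominator by conjugate (2 - 3i):
= (4 + 6i)(2 - 3i) / (2^2 + 3^2)
= (26) / 13
= 2


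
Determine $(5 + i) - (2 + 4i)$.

(5 - 2) + (1 - 4)i = 3 - 3i


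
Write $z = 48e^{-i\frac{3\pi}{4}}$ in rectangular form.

a = r cos θ = 48 * -sqrt(2)/2 = -24*sqrt(2)
b = r sin θ = 48 * -sqrt(2)/2 = -24*sqrt(2)
z = -24*sqrt(2) - 24*sqrt(2)i


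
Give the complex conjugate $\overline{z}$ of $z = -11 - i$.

If z = a + bi, then conjugate(z) = a - bi
conjugate(-11 - i) = -11 + i


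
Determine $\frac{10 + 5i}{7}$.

Divisor is real, so divide each part by 7:
= 10/7 + (5/7)i


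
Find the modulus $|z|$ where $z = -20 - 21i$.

|z| = sqrt(a^2 + b^2) = sqrt((-20)^2 + (-21)^2) = sqrt(841) = 29


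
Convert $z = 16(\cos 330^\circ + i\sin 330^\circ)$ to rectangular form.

a = r cos θ = 16 * sqrt(3)/2 = 8*sqrt(3)
b = r sin θ = 16 * -1/2 = -8
z = 8*sqrt(3) - 8i


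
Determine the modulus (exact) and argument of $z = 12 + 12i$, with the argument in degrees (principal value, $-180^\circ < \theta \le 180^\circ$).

|z| = sqrt(12^2 + 12^2) = sqrt(288)
arg(z) = arctan(b/a) = arctan(12/12) (quadrant-adjusted) = 45°


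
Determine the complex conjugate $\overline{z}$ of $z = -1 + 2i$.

If z = a + bi, then conjugate(z) = a - bi
conjugate(-1 + 2i) = -1 - 2i


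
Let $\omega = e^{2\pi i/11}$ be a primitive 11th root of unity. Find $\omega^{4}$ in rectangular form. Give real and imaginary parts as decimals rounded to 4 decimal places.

ω^4 = e^(2πi·4/11) = e^(i·8π/11)
= cos(8π/11) + i sin(8π/11)
= -0.6549 + 0.7557i


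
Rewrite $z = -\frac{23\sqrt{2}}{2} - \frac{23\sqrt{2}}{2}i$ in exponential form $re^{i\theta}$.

r = |z| = sqrt((-23*sqrt(2)/2)^2 + (-23*sqrt(2)/2)^2) = sqrt(529/2 + 529/2) = sqrt(529) = 23
θ = arctan(b/a) = arctan(-16.2635/-16.2635) (quadrant-adjusted) = -135° = -3π/4
z = 23e^(-i*3π/4)


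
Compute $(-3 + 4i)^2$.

(a + bi)^2 = a^2 - b^2 + 2abi
= (-3)^2 - 4^2 + 2*(-3)*4i
= -7 - 24i


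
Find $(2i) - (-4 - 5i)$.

(0 - (-4)) + (2 - (-5))i = 4 + 7i


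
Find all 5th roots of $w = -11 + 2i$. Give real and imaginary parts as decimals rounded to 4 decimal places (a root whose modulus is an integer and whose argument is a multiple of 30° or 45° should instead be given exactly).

|w| = sqrt(125) ≈ 11.180340, arg(w) ≈ 169.695154°
Root modulus = sqrt(125)^(1/5) ≈ 1.620657
Root arguments: θ_k = (arg(w) + 360°k)/5 for k = 0, 1, ..., 4
Compute each root as (root modulus)(cos θ_k + i sin θ_k) using full-precision intermediates, then round to 4 decimal places.
Roots: 1.3445 + 0.9048i, -0.4451 + 1.5583i, -1.6196 + 0.0583i, -0.5559 - 1.5223i, 1.2760 - 0.9991i


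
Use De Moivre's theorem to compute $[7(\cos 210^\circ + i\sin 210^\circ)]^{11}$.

By De Moivre: z^n = r^n(cos(nθ) + i sin(nθ))
= 7^11(cos(11*210°) + i sin(11*210°))
= 1977326743(cos 150° + i sin 150°)
= -1977326743*sqrt(3)/2 + (1977326743/2)i


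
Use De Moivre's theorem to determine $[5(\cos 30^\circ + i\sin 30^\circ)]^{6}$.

By De Moivre: z^n = r^n(cos(nθ) + i sin(nθ))
= 5^6(cos(6*30°) + i sin(6*30°))
= 15625(cos 180° + i sin 180°)
= -15625


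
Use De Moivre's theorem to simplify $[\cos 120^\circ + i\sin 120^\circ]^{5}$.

By De Moivre: z^n = r^n(cos(nθ) + i sin(nθ))
= 1^5(cos(5*120°) + i sin(5*120°))
= 1(cos 240° + i sin 240°)
= -1/2 - (sqrt(3)/2)i


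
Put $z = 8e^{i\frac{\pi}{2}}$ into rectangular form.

a = r cos θ = 8 * 0 = 0
b = r sin θ = 8 * 1 = 8
z = 8i


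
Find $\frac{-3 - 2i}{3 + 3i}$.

Multiply numerator and denominator by conjugate (3 - 3i):
= (-3 - 2i)(3 - 3i) / (3^2 + 3^2)
= (-15 + 3i) / 18
Divide through by 3: (-5 + i) / 6
= -5/6 + (1/6)i


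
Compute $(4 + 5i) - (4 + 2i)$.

(4 - 4) + (5 - 2)i = 3i


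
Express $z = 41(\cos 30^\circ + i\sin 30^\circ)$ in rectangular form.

a = r cos θ = 41 * sqrt(3)/2 = 41*sqrt(3)/2
b = r sin θ = 41 * 1/2 = 41/2
z = 41*sqrt(3)/2 + (41/2)i


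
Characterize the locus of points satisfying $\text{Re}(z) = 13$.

Re(z) = x where z = x + yi; the equation x = 13 is satisfied by all points with that x-coordinate
Locus: Vertical line x = 13


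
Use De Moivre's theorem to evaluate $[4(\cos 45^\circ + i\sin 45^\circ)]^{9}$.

By De Moivre: z^n = r^n(cos(nθ) + i sin(nθ))
= 4^9(cos(9*45°) + i sin(9*45°))
= 262144(cos 45° + i sin 45°)
= 131072*sqrt(2) + 131072*sqrt(2)i


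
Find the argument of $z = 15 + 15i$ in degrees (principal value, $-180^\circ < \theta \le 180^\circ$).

θ = arctan(b/a) = arctan(15/15) (quadrant-adjusted) = 45°


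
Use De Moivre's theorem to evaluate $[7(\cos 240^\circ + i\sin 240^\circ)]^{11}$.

By De Moivre: z^n = r^n(cos(nθ) + i sin(nθ))
= 7^11(cos(11*240°) + i sin(11*240°))
= 1977326743(cos 120° + i sin 120°)
= -1977326743/2 + (1977326743*sqrt(3)/2)i


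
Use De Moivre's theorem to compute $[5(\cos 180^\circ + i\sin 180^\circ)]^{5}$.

By De Moivre: z^n = r^n(cos(nθ) + i sin(nθ))
= 5^5(cos(5*180°) + i sin(5*180°))
= 3125(cos 180° + i sin 180°)
= -3125


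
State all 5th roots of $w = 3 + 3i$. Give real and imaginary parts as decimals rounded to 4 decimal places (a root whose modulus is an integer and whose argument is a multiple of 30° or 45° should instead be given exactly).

|w| = sqrt(18) ≈ 4.242641, arg(w) = 45°
Root modulus = sqrt(18)^(1/5) ≈ 1.335141
Root arguments: θ_k = (45° + 360°k)/5 for k = 0, 1, ..., 4
Compute each root as (root modulus)(cos θ_k + i sin θ_k) using full-precision intermediates, then round to 4 decimal places.
Roots: 1.3187 + 0.2089i, 0.2089 + 1.3187i, -1.1896 + 0.6061i, -0.9441 - 0.9441i, 0.6061 - 1.1896i


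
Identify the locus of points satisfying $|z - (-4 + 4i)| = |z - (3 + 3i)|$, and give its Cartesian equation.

|z - z1| = |z - z2| means z is equidistant from z1 and z2,
i.e. the perpendicular bisector of the segment from (-4, 4) to (3, 3) (midpoint (-1/2, 7/2)).
With z = x + yi, square both sides:
(x - (-4))^2 + (y - 4)^2 = (x - 3)^2 + (y - 3)^2
The x^2 and y^2 terms cancel: 14x + (-2)y = 18 - 32 = -14
Simplify: 7x - y = -7
Locus: Perpendicular bisector of the segment from (-4, 4) to (3, 3): the line 7x - y = -7


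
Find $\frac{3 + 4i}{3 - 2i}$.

Multiply numerator and denominator by conjugate (3 + 2i):
= (3 + 4i)(3 + 2i) / (3^2 + (-2)^2)
= (1 + 18i) / 13
= 1/13 + (18/13)i


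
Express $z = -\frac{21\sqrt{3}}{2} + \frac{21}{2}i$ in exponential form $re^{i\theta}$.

r = |z| = sqrt((-21*sqrt(3)/2)^2 + (21/2)^2) = sqrt(1323/4 + 441/4) = sqrt(441) = 21
θ = arctan(b/a) = arctan(10.5/-18.1865) (quadrant-adjusted) = 150° = 5π/6
z = 21e^(i*5π/6)


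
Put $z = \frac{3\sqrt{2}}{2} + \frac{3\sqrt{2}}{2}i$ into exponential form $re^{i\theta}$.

r = |z| = sqrt((3*sqrt(2)/2)^2 + (3*sqrt(2)/2)^2) = sqrt(9/2 + 9/2) = sqrt(9) = 3
θ = arctan(b/a) = arctan(2.1213/2.1213) (quadrant-adjusted) = 45° = π/4
z = 3e^(i*π/4)


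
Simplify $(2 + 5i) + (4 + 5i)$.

(2 + 4) + (5 + 5)i = 6 + 10i


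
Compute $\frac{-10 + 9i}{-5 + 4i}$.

Multiply numerator and denominator by conjugate (-5 - 4i):
= (-10 + 9i)(-5 - 4i) / ((-5)^2 + 4^2)
= (86 - 5i) / 41
= 86/41 - (5/41)i


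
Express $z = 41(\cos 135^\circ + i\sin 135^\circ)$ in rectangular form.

a = r cos θ = 41 * -sqrt(2)/2 = -41*sqrt(2)/2
b = r sin θ = 41 * sqrt(2)/2 = 41*sqrt(2)/2
z = -41*sqrt(2)/2 + (41*sqrt(2)/2)i


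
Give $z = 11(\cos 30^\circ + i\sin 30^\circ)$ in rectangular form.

a = r cos θ = 11 * sqrt(3)/2 = 11*sqrt(3)/2
b = r sin θ = 11 * 1/2 = 11/2
z = 11*sqrt(3)/2 + (11/2)i


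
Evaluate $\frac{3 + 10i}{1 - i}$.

Multiply numerator and denominator by conjugate (1 + i):
= (3 + 10i)(1 + i) / (1^2 + (-1)^2)
= (-7 + 13i) / 2
= -7/2 + (13/2)i


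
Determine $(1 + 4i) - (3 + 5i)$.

(1 - 3) + (4 - 5)i = -2 - i


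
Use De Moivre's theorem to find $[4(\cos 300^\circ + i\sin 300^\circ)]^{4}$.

By De Moivre: z^n = r^n(cos(nθ) + i sin(nθ))
= 4^4(cos(4*300°) + i sin(4*300°))
= 256(cos 120° + i sin 120°)
= -128 + 128*sqrt(3)i


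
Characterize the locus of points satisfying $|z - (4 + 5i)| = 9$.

|z - z0| = r describes a circle centered at z0 with radius r
Here z0 = 4 + 5i and r = 9
Locus: Circle centered at (4, 5) with radius 9


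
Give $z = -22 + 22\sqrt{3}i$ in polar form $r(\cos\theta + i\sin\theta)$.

r = |z| = sqrt(a^2 + b^2) = sqrt((-22)^2 + (22*sqrt(3))^2) = sqrt(484 + 1452) = sqrt(1936) = 44
θ = arctan(b/a) = arctan(38.1051/-22) (quadrant-adjusted) = 120°
z = 44(cos 120° + i sin 120°)


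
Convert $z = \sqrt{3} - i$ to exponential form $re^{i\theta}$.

r = |z| = sqrt((sqrt(3))^2 + (-1)^2) = sqrt(3 + 1) = sqrt(4) = 2
θ = arctan(b/a) = arctan(-1/1.7321) (quadrant-adjusted) = -30° = -π/6
z = 2e^(-i*π/6)


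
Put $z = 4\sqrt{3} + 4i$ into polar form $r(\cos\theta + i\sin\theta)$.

r = |z| = sqrt(a^2 + b^2) = sqrt((4*sqrt(3))^2 + (4)^2) = sqrt(48 + 16) = sqrt(64) = 8
θ = arctan(b/a) = arctan(4/6.9282) (quadrant-adjusted) = 30°
z = 8(cos 30° + i sin 30°)


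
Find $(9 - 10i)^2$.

(a + bi)^2 = a^2 - b^2 + 2abi
= 9^2 - (-10)^2 + 2*9*(-10)i
= -19 - 180i


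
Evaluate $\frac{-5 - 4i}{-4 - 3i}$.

Multiply numerator and denominator by conjugate (-4 + 3i):
= (-5 - 4i)(-4 + 3i) / ((-4)^2 + (-3)^2)
= (32 + i) / 25
= 32/25 + (1/25)i


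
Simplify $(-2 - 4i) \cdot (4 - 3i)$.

(a1*a2 - b1*b2) + (a1*b2 + b1*a2)i
= (-8 - 12) + (6 + (-16))i
= -20 - 10i


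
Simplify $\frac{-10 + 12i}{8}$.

Divisor is real, so divide each part by 8:
= -5/4 + (3/2)i


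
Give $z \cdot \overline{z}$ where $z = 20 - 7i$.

z * conjugate(z) = |z|^2 = a^2 + b^2
= 20^2 + (-7)^2 = 449


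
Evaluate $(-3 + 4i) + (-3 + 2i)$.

(-3 + (-3)) + (4 + 2)i = -6 + 6i


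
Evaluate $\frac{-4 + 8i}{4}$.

Divisor is real, so divide each part by 4:
= -1 + 2i


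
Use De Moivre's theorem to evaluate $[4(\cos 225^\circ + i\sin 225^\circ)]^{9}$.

By De Moivre: z^n = r^n(cos(nθ) + i sin(nθ))
= 4^9(cos(9*225°) + i sin(9*225°))
= 262144(cos 225° + i sin 225°)
= -131072*sqrt(2) - 131072*sqrt(2)i


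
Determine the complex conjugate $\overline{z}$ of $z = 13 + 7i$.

If z = a + bi, then conjugate(z) = a - bi
conjugate(13 + 7i) = 13 - 7i


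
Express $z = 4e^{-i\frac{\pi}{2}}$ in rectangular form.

a = r cos θ = 4 * 0 = 0
b = r sin θ = 4 * -1 = -4
z = -4i


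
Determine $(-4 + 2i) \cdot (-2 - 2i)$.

(a1*a2 - b1*b2) + (a1*b2 + b1*a2)i
= (8 - (-4)) + (8 + (-4))i
= 12 + 4i


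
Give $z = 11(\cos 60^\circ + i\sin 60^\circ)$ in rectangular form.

a = r cos θ = 11 * 1/2 = 11/2
b = r sin θ = 11 * sqrt(3)/2 = 11*sqrt(3)/2
z = 11/2 + (11*sqrt(3)/2)i


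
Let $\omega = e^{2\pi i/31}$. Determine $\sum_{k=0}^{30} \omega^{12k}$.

Let ζ = ω^12 = e^(2πi·12/31). Since 31 ∤ 12, ζ ≠ 1.
Sum = Σ_{k=0}^{30} ζ^k = (ζ^31 - 1)/(ζ - 1) = (ω^{12·31} - 1)/(ζ - 1) = (1 - 1)/(ζ - 1) = 0


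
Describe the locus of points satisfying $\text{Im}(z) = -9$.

Im(z) = y where z = x + yi; the equation y = -9 is satisfied by all points with that y-coordinate
Locus: Horizontal line y = -9


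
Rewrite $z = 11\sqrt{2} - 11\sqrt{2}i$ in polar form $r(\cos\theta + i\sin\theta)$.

r = |z| = sqrt(a^2 + b^2) = sqrt((11*sqrt(2))^2 + (-11*sqrt(2))^2) = sqrt(242 + 242) = sqrt(484) = 22
θ = arctan(b/a) = arctan(-15.5563/15.5563) (quadrant-adjusted) = 315°
z = 22(cos 315° + i sin 315°)


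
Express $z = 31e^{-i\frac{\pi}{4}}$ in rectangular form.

a = r cos θ = 31 * sqrt(2)/2 = 31*sqrt(2)/2
b = r sin θ = 31 * -sqrt(2)/2 = -31*sqrt(2)/2
z = 31*sqrt(2)/2 - (31*sqrt(2)/2)i


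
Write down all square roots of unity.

ω_k = e^(2πik/2) = cos(2πk/2) + i sin(2πk/2) for k = 0, 1, ..., 1
Roots: 1, -1


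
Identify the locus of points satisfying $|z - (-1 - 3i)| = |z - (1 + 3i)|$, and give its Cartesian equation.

|z - z1| = |z - z2| means z is equidistant from z1 and z2,
i.e. the perpendicular bisector of the segment from (-1, -3) to (1, 3) (midpoint (0, 0)).
With z = x + yi, square both sides:
(x - (-1))^2 + (y - (-3))^2 = (x - 1)^2 + (y - 3)^2
The x^2 and y^2 terms cancel: 4x + 12y = 10 - 10 = 0
Simplify: x + 3y = 0
Locus: Perpendicular bisector of the segment from (-1, -3) to (1, 3): the line x + 3y = 0


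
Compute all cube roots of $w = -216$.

|w| = 216, arg(w) = 180°
Root modulus = 216^(1/3) = 6
Root arguments: θ_k = (180° + 360°k)/3 for k = 0, 1, ..., 2
Roots: 3 + 3*sqrt(3)i, -6, 3 - 3*sqrt(3)i


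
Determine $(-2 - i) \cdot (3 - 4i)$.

(a1*a2 - b1*b2) + (a1*b2 + b1*a2)i
= (-6 - 4) + (8 + (-3))i
= -10 + 5i


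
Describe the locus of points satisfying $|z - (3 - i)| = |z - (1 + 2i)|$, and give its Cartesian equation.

|z - z1| = |z - z2| means z is equidistant from z1 and z2,
i.e. the perpendicular bisector of the segment from (3, -1) to (1, 2) (midpoint (2, 1/2)).
With z = x + yi, square both sides:
(x - 3)^2 + (y - (-1))^2 = (x - 1)^2 + (y - 2)^2
The x^2 and y^2 terms cancel: -4x + 6y = 5 - 10 = -5
Simplify: 4x - 6y = 5
Locus: Perpendicular bisector of the segment from (3, -1) to (1, 2): the line 4x - 6y = 5


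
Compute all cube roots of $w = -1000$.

|w| = 1000, arg(w) = 180°
Root modulus = 1000^(1/3) = 10
Root arguments: θ_k = (180° + 360°k)/3 for k = 0, 1, ..., 2
Roots: 5 + 5*sqrt(3)i, -10, 5 - 5*sqrt(3)i


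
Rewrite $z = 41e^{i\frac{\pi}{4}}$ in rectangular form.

a = r cos θ = 41 * sqrt(2)/2 = 41*sqrt(2)/2
b = r sin θ = 41 * sqrt(2)/2 = 41*sqrt(2)/2
z = 41*sqrt(2)/2 + (41*sqrt(2)/2)i


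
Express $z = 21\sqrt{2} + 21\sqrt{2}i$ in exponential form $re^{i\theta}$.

r = |z| = sqrt((21*sqrt(2))^2 + (21*sqrt(2))^2) = sqrt(882 + 882) = sqrt(1764) = 42
θ = arctan(b/a) = arctan(29.6985/29.6985) (quadrant-adjusted) = 45° = π/4
z = 42e^(i*π/4)


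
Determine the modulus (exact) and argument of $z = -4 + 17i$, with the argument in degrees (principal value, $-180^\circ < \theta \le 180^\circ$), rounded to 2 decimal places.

|z| = sqrt((-4)^2 + 17^2) = sqrt(305)
arg(z) = arctan(b/a) = arctan(17/-4) (quadrant-adjusted) = 103.24°


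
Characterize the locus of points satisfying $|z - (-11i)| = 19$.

|z - z0| = r describes a circle centered at z0 with radius r
Here z0 = -11i and r = 19
Locus: Circle centered at (0, -11) with radius 19


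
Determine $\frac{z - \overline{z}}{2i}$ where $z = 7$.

z - conjugate(z) = 2bi
(z - conjugate(z))/(2i) = 2bi/(2i) = b = 0


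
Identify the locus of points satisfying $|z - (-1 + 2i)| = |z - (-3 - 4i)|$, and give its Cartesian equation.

|z - z1| = |z - z2| means z is equidistant from z1 and z2,
i.e. the perpendicular bisector of the segment from (-1, 2) to (-3, -4) (midpoint (-2, -1)).
With z = x + yi, square both sides:
(x - (-1))^2 + (y - 2)^2 = (x - (-3))^2 + (y - (-4))^2
The x^2 and y^2 terms cancel: -4x + (-12)y = 25 - 5 = 20
Simplify: x + 3y = -5
Locus: Perpendicular bisector of the segment from (-1, 2) to (-3, -4): the line x + 3y = -5


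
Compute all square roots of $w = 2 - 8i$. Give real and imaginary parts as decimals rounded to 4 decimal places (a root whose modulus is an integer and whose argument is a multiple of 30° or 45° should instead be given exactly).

|w| = sqrt(68) ≈ 8.246211, arg(w) ≈ 284.036243°
Root modulus = sqrt(68)^(1/2) ≈ 2.871622
Root arguments: θ_k = (arg(w) + 360°k)/2 for k = 0, 1, ..., 1
Compute each root as (root modulus)(cos θ_k + i sin θ_k) using full-precision intermediates, then round to 4 decimal places.
Roots: -2.2634 + 1.7672i, 2.2634 - 1.7672i


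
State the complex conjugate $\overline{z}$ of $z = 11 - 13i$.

If z = a + bi, then conjugate(z) = a - bi
conjugate(11 - 13i) = 11 + 13i


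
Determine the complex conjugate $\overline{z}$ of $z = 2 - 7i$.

If z = a + bi, then conjugate(z) = a - bi
conjugate(2 - 7i) = 2 + 7i


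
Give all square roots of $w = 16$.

|w| = 16, arg(w) = 0°
Root modulus = 16^(1/2) = 4
Root arguments: θ_k = (0° + 360°k)/2 for k = 0, 1, ..., 1
Roots: 4, -4


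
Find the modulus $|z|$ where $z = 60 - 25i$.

|z| = sqrt(a^2 + b^2) = sqrt(60^2 + (-25)^2) = sqrt(4225) = 65


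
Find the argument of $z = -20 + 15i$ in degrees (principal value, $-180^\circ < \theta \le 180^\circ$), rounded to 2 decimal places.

θ = arctan(b/a) = arctan(15/-20) (quadrant-adjusted) = 143.13°


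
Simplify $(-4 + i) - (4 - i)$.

(-4 - 4) + (1 - (-1))i = -8 + 2i


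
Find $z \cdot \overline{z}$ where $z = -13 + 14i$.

z * conjugate(z) = |z|^2 = a^2 + b^2
= (-13)^2 + 14^2 = 365


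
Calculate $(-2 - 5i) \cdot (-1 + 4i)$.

(a1*a2 - b1*b2) + (a1*b2 + b1*a2)i
= (2 - (-20)) + (-8 + 5)i
= 22 - 3i


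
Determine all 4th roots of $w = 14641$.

|w| = 14641, arg(w) = 0°
Root modulus = 14641^(1/4) = 11
Root arguments: θ_k = (0° + 360°k)/4 for k = 0, 1, ..., 3
Roots: 11, 11i, -11, -11i


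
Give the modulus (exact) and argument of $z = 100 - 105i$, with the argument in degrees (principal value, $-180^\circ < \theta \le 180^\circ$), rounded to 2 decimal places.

|z| = sqrt(100^2 + (-105)^2) = 145
arg(z) = arctan(b/a) = arctan(-105/100) (quadrant-adjusted) = -46.40°


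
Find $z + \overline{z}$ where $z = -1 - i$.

z + conjugate(z) = (a + bi) + (a - bi) = 2a
= 2 * (-1) = -2


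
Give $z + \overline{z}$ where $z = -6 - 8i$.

z + conjugate(z) = (a + bi) + (a - bi) = 2a
= 2 * (-6) = -12


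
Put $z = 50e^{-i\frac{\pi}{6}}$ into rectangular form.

a = r cos θ = 50 * sqrt(3)/2 = 25*sqrt(3)
b = r sin θ = 50 * -1/2 = -25
z = 25*sqrt(3) - 25i


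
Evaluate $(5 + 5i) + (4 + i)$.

(5 + 4) + (5 + 1)i = 9 + 6i


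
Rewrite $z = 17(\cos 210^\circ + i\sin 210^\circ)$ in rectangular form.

a = r cos θ = 17 * -sqrt(3)/2 = -17*sqrt(3)/2
b = r sin θ = 17 * -1/2 = -17/2
z = -17*sqrt(3)/2 - (17/2)i


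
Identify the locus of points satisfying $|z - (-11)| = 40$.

|z - z0| = r describes a circle centered at z0 with radius r
Here z0 = -11 and r = 40
Locus: Circle centered at (-11, 0) with radius 40


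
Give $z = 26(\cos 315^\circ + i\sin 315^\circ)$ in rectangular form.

a = r cos θ = 26 * sqrt(2)/2 = 13*sqrt(2)
b = r sin θ = 26 * -sqrt(2)/2 = -13*sqrt(2)
z = 13*sqrt(2) - 13*sqrt(2)i


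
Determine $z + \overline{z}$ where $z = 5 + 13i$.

z + conjugate(z) = (a + bi) + (a - bi) = 2a
= 2 * 5 = 10


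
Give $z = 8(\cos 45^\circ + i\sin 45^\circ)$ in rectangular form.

a = r cos θ = 8 * sqrt(2)/2 = 4*sqrt(2)
b = r sin θ = 8 * sqrt(2)/2 = 4*sqrt(2)
z = 4*sqrt(2) + 4*sqrt(2)i


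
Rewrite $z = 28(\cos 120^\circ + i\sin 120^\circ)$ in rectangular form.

a = r cos θ = 28 * -1/2 = -14
b = r sin θ = 28 * sqrt(3)/2 = 14*sqrt(3)
z = -14 + 14*sqrt(3)i


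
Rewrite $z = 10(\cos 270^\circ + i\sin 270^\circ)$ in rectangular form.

a = r cos θ = 10 * 0 = 0
b = r sin θ = 10 * -1 = -10
z = -10i


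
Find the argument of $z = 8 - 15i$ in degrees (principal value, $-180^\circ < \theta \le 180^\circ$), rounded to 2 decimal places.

θ = arctan(b/a) = arctan(-15/8) (quadrant-adjusted) = -61.93°


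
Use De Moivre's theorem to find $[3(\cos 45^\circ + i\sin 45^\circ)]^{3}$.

By De Moivre: z^n = r^n(cos(nθ) + i sin(nθ))
= 3^3(cos(3*45°) + i sin(3*45°))
= 27(cos 135° + i sin 135°)
= -27*sqrt(2)/2 + (27*sqrt(2)/2)i


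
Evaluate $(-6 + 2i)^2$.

(a + bi)^2 = a^2 - b^2 + 2abi
= (-6)^2 - 2^2 + 2*(-6)*2i
= 32 - 24i


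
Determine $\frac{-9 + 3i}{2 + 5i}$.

Multiply numerator and denominator by conjugate (2 - 5i):
= (-9 + 3i)(2 - 5i) / (2^2 + 5^2)
= (-3 + 51i) / 29
= -3/29 + (51/29)i


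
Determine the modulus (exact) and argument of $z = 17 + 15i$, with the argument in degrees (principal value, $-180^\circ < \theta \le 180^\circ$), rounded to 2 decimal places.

|z| = sqrt(17^2 + 15^2) = sqrt(514)
arg(z) = arctan(b/a) = arctan(15/17) (quadrant-adjusted) = 41.42°


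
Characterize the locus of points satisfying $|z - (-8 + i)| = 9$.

|z - z0| = r describes a circle centered at z0 with radius r
Here z0 = -8 + i and r = 9
Locus: Circle centered at (-8, 1) with radius 9


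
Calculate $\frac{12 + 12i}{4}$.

Divisor is real, so divide each part by 4:
= 3 + 3i


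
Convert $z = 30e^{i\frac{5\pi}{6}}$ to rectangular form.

a = r cos θ = 30 * -sqrt(3)/2 = -15*sqrt(3)
b = r sin θ = 30 * 1/2 = 15
z = -15*sqrt(3) + 15i


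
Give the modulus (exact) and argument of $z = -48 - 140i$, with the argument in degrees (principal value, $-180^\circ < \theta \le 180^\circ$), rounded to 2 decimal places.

|z| = sqrt((-48)^2 + (-140)^2) = 148
arg(z) = arctan(b/a) = arctan(-140/-48) (quadrant-adjusted) = -108.92°


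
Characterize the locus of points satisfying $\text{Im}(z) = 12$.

Im(z) = y where z = x + yi; the equation y = 12 is satisfied by all points with that y-coordinate
Locus: Horizontal line y = 12


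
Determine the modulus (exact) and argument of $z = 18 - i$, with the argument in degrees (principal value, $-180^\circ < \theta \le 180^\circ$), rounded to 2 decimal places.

|z| = sqrt(18^2 + (-1)^2) = sqrt(325)
arg(z) = arctan(b/a) = arctan(-1/18) (quadrant-adjusted) = -3.18°


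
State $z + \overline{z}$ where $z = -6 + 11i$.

z + conjugate(z) = (a + bi) + (a - bi) = 2a
= 2 * (-6) = -12


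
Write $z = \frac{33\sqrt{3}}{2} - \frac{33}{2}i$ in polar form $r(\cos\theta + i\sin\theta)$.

r = |z| = sqrt(a^2 + b^2) = sqrt((33*sqrt(3)/2)^2 + (-33/2)^2) = sqrt(3267/4 + 1089/4) = sqrt(1089) = 33
θ = arctan(b/a) = arctan(-16.5/28.5788) (quadrant-adjusted) = 330°
z = 33(cos 330° + i sin 330°)


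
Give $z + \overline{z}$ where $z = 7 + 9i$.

z + conjugate(z) = (a + bi) + (a - bi) = 2a
= 2 * 7 = 14


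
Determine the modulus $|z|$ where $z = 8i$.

|z| = sqrt(a^2 + b^2) = sqrt(0^2 + 8^2) = sqrt(64) = 8


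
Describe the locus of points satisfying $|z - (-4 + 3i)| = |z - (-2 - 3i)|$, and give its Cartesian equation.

|z - z1| = |z - z2| means z is equidistant from z1 and z2,
i.e. the perpendicular bisector of the segment from (-4, 3) to (-2, -3) (midpoint (-3, 0)).
With z = x + yi, square both sides:
(x - (-4))^2 + (y - 3)^2 = (x - (-2))^2 + (y - (-3))^2
The x^2 and y^2 terms cancel: 4x + (-12)y = 13 - 25 = -12
Simplify: x - 3y = -3
Locus: Perpendicular bisector of the segment from (-4, 3) to (-2, -3): the line x - 3y = -3


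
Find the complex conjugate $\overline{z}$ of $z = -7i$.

If z = a + bi, then conjugate(z) = a - bi
conjugate(-7i) = 7i


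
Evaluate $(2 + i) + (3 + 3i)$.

(2 + 3) + (1 + 3)i = 5 + 4i


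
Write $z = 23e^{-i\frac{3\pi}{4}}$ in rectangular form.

a = r cos θ = 23 * -sqrt(2)/2 = -23*sqrt(2)/2
b = r sin θ = 23 * -sqrt(2)/2 = -23*sqrt(2)/2
z = -23*sqrt(2)/2 - (23*sqrt(2)/2)i


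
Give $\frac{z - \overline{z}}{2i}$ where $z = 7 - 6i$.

z - conjugate(z) = 2bi
(z - conjugate(z))/(2i) = 2bi/(2i) = b = -6


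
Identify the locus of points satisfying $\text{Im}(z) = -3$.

Im(z) = y where z = x + yi; the equation y = -3 is satisfied by all points with that y-coordinate
Locus: Horizontal line y = -3


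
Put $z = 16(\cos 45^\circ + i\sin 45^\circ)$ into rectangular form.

a = r cos θ = 16 * sqrt(2)/2 = 8*sqrt(2)
b = r sin θ = 16 * sqrt(2)/2 = 8*sqrt(2)
z = 8*sqrt(2) + 8*sqrt(2)i


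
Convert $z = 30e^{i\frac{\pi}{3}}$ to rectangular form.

a = r cos θ = 30 * 1/2 = 15
b = r sin θ = 30 * sqrt(3)/2 = 15*sqrt(3)
z = 15 + 15*sqrt(3)i


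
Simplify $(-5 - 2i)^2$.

(a + bi)^2 = a^2 - b^2 + 2abi
= (-5)^2 - (-2)^2 + 2*(-5)*(-2)i
= 21 + 20i


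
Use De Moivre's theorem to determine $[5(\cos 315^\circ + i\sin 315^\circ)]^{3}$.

By De Moivre: z^n = r^n(cos(nθ) + i sin(nθ))
= 5^3(cos(3*315°) + i sin(3*315°))
= 125(cos 225° + i sin 225°)
= -125*sqrt(2)/2 - (125*sqrt(2)/2)i


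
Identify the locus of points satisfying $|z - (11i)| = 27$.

|z - z0| = r describes a circle centered at z0 with radius r
Here z0 = 11i and r = 27
Locus: Circle centered at (0, 11) with radius 27


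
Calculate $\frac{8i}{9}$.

Divisor is real, so divide each part by 9:
= 0 + (8/9)i


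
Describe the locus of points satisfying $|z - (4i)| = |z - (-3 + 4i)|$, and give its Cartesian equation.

|z - z1| = |z - z2| means z is equidistant from z1 and z2,
i.e. the perpendicular bisector of the segment from (0, 4) to (-3, 4) (midpoint (-3/2, 4)).
With z = x + yi, square both sides:
(x - 0)^2 + (y - 4)^2 = (x - (-3))^2 + (y - 4)^2
The x^2 and y^2 terms cancel: -6x + 0y = 25 - 16 = 9
Simplify: x = -3/2
Locus: Perpendicular bisector of the segment from (0, 4) to (-3, 4): the line x = -3/2


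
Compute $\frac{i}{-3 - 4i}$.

Multiply numerator and denominator by conjugate (-3 + 4i):
= (i)(-3 + 4i) / ((-3)^2 + (-4)^2)
= (-4 - 3i) / 25
= -4/25 - (3/25)i
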